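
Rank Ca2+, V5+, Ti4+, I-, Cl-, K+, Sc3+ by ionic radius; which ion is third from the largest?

K+

Electron counts and nuclear charges: V5+ has 18 e⁻ (Z=23), Ti4+ has 18 e⁻ (Z=22), Sc3+ has 18 e⁻ (Z=21), Ca2+ has 18 e⁻ (Z=20), K+ has 18 e⁻ (Z=19), Cl- has 18 e⁻ (Z=17), I- has 54 e⁻ (Z=53). V5+ < Ti4+ (isoelectronic, higher Z=23 is smaller); Ti4+ < Sc3+ (both 18 e⁻, Z=22>21); Sc3+ < Ca2+ (isoelectronic, higher Z=21 is smaller); Ca2+ < K+ (isoelectronic, higher Z=20 is smaller); K+ < Cl- (both 18 e⁻, Z=19>17); Cl- < I- (same group, period 3 vs 5).
Full ascending order: V5+ < Ti4+ < Sc3+ < Ca2+ < K+ < Cl- < I-. Counting from the largest, position 3 is K+.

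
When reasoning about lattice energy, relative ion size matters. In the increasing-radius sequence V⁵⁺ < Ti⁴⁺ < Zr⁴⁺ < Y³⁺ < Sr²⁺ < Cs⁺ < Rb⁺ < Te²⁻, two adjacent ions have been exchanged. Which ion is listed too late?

Check each adjacent pair. Cs⁺ and Rb⁺ are reversed: both in group 1 with the same charge; Rb⁺ (period 5) has the smaller radius. No other neighbouring pair contradicts the periodic trends, so Rb⁺ is the ion listed too late.

Rb⁺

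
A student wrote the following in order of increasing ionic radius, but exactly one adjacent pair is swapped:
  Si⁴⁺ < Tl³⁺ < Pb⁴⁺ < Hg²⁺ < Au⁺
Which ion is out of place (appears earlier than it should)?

Tl³⁺

The pair Tl³⁺, Pb⁴⁺ is the wrong way round — both have 78 electrons but Z(Pb)=82 > Z(Tl)=81, so Pb⁴⁺ should be the smaller of the two. All other adjacent pairs agree with periodic trends, so Tl³⁺ is the misplaced ion.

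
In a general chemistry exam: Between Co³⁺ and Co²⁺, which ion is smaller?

For a single element, ionic radius drops as positive charge rises — Co³⁺ < Co²⁺.

Co³⁺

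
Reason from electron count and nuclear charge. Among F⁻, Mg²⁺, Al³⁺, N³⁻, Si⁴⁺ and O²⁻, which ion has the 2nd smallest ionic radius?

All of these have 10 electrons (isoelectronic). With the same electron cloud, the ion with the most protons pulls it in tightest. Nuclear charges: Si⁴⁺ (Z=14), Al³⁺ (Z=13), Mg²⁺ (Z=12), F⁻ (Z=9), O²⁻ (Z=8), N³⁻ (Z=7). Highest Z is smallest.
So the order is Si⁴⁺ < Al³⁺ < Mg²⁺ < F⁻ < O²⁻ < N³⁻; the 2nd-smallest ion is Al³⁺.

Al³⁺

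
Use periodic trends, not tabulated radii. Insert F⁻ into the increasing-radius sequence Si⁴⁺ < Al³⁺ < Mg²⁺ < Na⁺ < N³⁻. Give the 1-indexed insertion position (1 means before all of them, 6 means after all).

Each ion has 10 electrons. The ranking follows nuclear charge in reverse — greater Z gives a smaller radius. Si⁴⁺ (Z=14), Al³⁺ (Z=13), Mg²⁺ (Z=12), Na⁺ (Z=11), F⁻ (Z=9), N³⁻ (Z=7).
The complete sequence is Si⁴⁺ < Al³⁺ < Mg²⁺ < Na⁺ < F⁻ < N³⁻. F⁻ sits at position 5.

5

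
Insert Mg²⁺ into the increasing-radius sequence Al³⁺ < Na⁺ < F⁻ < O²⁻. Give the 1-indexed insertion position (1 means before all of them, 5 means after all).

2

All of these have 10 electrons (isoelectronic). With the same electron cloud, the ion with the most protons pulls it in tightest. Nuclear charges: Al³⁺ (Z=13), Mg²⁺ (Z=12), Na⁺ (Z=11), F⁻ (Z=9), O²⁻ (Z=8). Highest Z is smallest.
The complete sequence is Al³⁺ < Mg²⁺ < Na⁺ < F⁻ < O²⁻. Mg²⁺ sits at position 2.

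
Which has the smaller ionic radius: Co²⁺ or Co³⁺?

Same element, different charge: the more highly charged cation has fewer electrons and a greater effective nuclear charge per electron, making Co³⁺ the smallest.

Co³⁺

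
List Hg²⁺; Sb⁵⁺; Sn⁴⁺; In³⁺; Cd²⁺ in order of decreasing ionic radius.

Hg²⁺ > Cd²⁺ > In³⁺ > Sn⁴⁺ > Sb⁵⁺

Work out protons and electrons: Sb⁵⁺ (Z=51, 46 e⁻), Sn⁴⁺ (Z=50, 46 e⁻), In³⁺ (Z=49, 46 e⁻), Cd²⁺ (Z=48, 46 e⁻), Hg²⁺ (Z=80, 78 e⁻). Sb⁵⁺ < Sn⁴⁺ (isoelectronic, higher Z=51 is smaller); Sn⁴⁺ < In³⁺ (both 46 e⁻, Z=50>49); In³⁺ < Cd²⁺ (isoelectronic, higher Z=49 is smaller); Cd²⁺ < Hg²⁺ (same group, period 5 vs 6).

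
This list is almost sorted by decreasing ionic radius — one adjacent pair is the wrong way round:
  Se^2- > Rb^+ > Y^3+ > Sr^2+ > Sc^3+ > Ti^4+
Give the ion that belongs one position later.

The pair Y^3+, Sr^2+ is the wrong way round — Y^3+ and Sr^2+ share 36 electrons; the higher nuclear charge on Y (Z=39) contracts it more, so Y^3+ < Sr^2+. All other adjacent pairs agree with periodic trends, so Y^3+ is the misplaced ion.

Y^3+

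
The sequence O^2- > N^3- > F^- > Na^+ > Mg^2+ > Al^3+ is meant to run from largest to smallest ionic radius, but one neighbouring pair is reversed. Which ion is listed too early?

Compare adjacent ions: both have 10 electrons but Z(O)=8 > Z(N)=7, so O^2- should be the smaller of the two — yet in this decreasing list O^2- sits before N^3-. Nothing else is reversed, so O^2- should move one place to the right.

O^2-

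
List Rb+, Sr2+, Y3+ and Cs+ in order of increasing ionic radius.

Y3+ < Sr2+ < Rb+ < Cs+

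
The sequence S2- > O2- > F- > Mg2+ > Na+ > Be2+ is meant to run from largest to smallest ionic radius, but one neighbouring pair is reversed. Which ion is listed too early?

Mg2+

The pair Mg2+, Na+ is the wrong way round — Mg2+ and Na+ share 10 electrons; the higher nuclear charge on Mg (Z=12) contracts it more, so Mg2+ < Na+. All other adjacent pairs agree with periodic trends, so Mg2+ is the misplaced ion.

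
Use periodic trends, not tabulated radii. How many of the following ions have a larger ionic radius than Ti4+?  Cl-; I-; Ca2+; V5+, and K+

Work out protons and electrons: V5+ has 18 e⁻ (Z=23), Ti4+ has 18 e⁻ (Z=22), Ca2+ has 18 e⁻ (Z=20), K+ has 18 e⁻ (Z=19), Cl- has 18 e⁻ (Z=17), I- has 54 e⁻ (Z=53). V5+ < Ti4+ (isoelectronic, higher Z=23 is smaller); Ti4+ < Ca2+ (isoelectronic, higher Z=22 is smaller); Ca2+ < K+ (isoelectronic, higher Z=20 is smaller); K+ < Cl- (isoelectronic, higher Z=19 is smaller); Cl- < I- (same group, 2 shells fewer).
Overall: V5+ < Ti4+ < Ca2+ < K+ < Cl- < I-. Ti4+ has 1 below it and 4 above. Count: 4.

4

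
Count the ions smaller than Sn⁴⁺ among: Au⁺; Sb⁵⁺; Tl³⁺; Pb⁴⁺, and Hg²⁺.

Electron counts and nuclear charges: Sb⁵⁺ has 46 e⁻ (Z=51), Sn⁴⁺ has 46 e⁻ (Z=50), Pb⁴⁺ has 78 e⁻ (Z=82), Tl³⁺ has 78 e⁻ (Z=81), Hg²⁺ has 78 e⁻ (Z=80), Au⁺ has 78 e⁻ (Z=79). Sb⁵⁺ < Sn⁴⁺ (isoelectronic, higher Z=51 is smaller); Sn⁴⁺ < Pb⁴⁺ (same group, period 5 vs 6); Pb⁴⁺ < Tl³⁺ (both 78 e⁻, Z=82>81); Tl³⁺ < Hg²⁺ (both 78 e⁻, Z=81>80); Hg²⁺ < Au⁺ (isoelectronic, higher Z=80 is smaller).
Placing each against Sn⁴⁺: smaller — Sb⁵⁺; larger — Pb⁴⁺, Tl³⁺, Hg²⁺, Au⁺. That's 1.

1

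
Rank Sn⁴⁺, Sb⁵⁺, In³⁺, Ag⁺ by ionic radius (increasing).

Sb⁵⁺ < Sn⁴⁺ < In³⁺ < Ag⁺

Each ion has 46 electrons. The ranking follows nuclear charge in reverse — greater Z gives a smaller radius. Sb⁵⁺ (Z=51), Sn⁴⁺ (Z=50), In³⁺ (Z=49), Ag⁺ (Z=47).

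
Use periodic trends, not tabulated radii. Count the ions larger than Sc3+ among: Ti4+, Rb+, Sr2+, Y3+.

Tabulating Z and e⁻: Ti4+ (Z=22, 18 e⁻), Sc3+ (Z=21, 18 e⁻), Y3+ (Z=39, 36 e⁻), Sr2+ (Z=38, 36 e⁻), Rb+ (Z=37, 36 e⁻). Ti4+ < Sc3+ (isoelectronic, higher Z=22 is smaller); Sc3+ < Y3+ (same group, 1 shell fewer); Y3+ < Sr2+ (isoelectronic, higher Z=39 is smaller); Sr2+ < Rb+ (both 36 e⁻, Z=38>37).
Overall: Ti4+ < Sc3+ < Y3+ < Sr2+ < Rb+. Sc3+ has 1 below it and 3 above. So 3 are larger.

3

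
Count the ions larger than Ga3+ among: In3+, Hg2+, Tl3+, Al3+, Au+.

First list Z and electron count for each: Al3+ (Z=13, 10 e⁻), Ga3+ (Z=31, 28 e⁻), In3+ (Z=49, 46 e⁻), Tl3+ (Z=81, 78 e⁻), Hg2+ (Z=80, 78 e⁻), Au+ (Z=79, 78 e⁻). Al3+ < Ga3+ (same group, period 3 vs 4); Ga3+ < In3+ (same group, period 4 vs 5); In3+ < Tl3+ (same group, period 5 vs 6); Tl3+ < Hg2+ (isoelectronic, higher Z=81 is smaller); Hg2+ < Au+ (both 78 e⁻, Z=80>79).
Placing each against Ga3+: smaller — Al3+; larger — In3+, Tl3+, Hg2+, Au+. So 4 are larger.

4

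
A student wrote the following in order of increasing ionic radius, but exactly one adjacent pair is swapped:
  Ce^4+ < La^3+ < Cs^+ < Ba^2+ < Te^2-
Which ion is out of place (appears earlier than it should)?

The pair Cs^+, Ba^2+ is the wrong way round — Ba^2+ and Cs^+ share 54 electrons; the higher nuclear charge on Ba (Z=56) contracts it more, so Ba^2+ < Cs^+. All other adjacent pairs agree with periodic trends, so Cs^+ is the misplaced ion.

Cs^+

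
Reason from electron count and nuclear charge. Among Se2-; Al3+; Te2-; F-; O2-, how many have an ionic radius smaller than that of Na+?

1

Tabulating Z and e⁻: Al3+ (Z=13, 10 e⁻), Na+ (Z=11, 10 e⁻), F- (Z=9, 10 e⁻), O2- (Z=8, 10 e⁻), Se2- (Z=34, 36 e⁻), Te2- (Z=52, 54 e⁻). Al3+ < Na+ (both 10 e⁻, Z=13>11); Na+ < F- (both 10 e⁻, Z=11>9); F- < O2- (both 10 e⁻, Z=9>8); O2- < Se2- (same group, period 2 vs 4); Se2- < Te2- (same group, period 4 vs 5).
Placing each against Na+: smaller — Al3+; larger — F-, O2-, Se2-, Te2-. So 1 is smaller.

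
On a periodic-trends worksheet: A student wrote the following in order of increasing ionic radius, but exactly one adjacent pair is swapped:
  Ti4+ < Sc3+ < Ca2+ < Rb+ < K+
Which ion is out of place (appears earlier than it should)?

Compare adjacent ions: both in group 1 with the same charge; K+ (period 4) has the smaller radius — yet in this increasing list Rb+ sits before K+. Nothing else is reversed, so Rb+ should move one place to the right.

Rb+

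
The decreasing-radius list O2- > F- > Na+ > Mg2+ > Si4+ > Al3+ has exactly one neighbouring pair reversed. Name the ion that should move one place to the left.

Al3+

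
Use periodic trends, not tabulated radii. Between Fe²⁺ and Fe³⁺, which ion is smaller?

Fe³⁺

For a single element, ionic radius drops as positive charge rises — Fe³⁺ < Fe²⁺.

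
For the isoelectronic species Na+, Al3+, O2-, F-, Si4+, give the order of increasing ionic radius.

Si4+ < Al3+ < Na+ < F- < O2-

These species are isoelectronic with 10 electrons. The only difference is the number of protons: Si4+ (Z=14), Al3+ (Z=13), Na+ (Z=11), F- (Z=9), O2- (Z=8). The strongest nuclear pull (Si4+) gives the smallest ion.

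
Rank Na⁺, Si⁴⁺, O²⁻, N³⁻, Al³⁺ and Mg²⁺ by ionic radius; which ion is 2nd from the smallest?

Al³⁺

Isoelectronic series (10 e⁻ each). Size is set by nuclear charge: more protons means a smaller ion. Si⁴⁺ (Z=14), Al³⁺ (Z=13), Mg²⁺ (Z=12), Na⁺ (Z=11), O²⁻ (Z=8), N³⁻ (Z=7).
So the order is Si⁴⁺ < Al³⁺ < Mg²⁺ < Na⁺ < O²⁻ < N³⁻; the 2nd-smallest ion is Al³⁺.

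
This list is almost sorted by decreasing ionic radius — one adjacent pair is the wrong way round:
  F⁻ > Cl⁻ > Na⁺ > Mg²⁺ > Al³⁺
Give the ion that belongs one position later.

The pair F⁻, Cl⁻ is the wrong way round — same group and charge — period 2 sits above period 3, so F⁻ is smaller. All other adjacent pairs agree with periodic trends, so F⁻ is the misplaced ion.

F⁻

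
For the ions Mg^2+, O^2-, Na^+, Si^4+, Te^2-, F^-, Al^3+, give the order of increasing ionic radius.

Si^4+ < Al^3+ < Mg^2+ < Na^+ < F^- < O^2- < Te^2-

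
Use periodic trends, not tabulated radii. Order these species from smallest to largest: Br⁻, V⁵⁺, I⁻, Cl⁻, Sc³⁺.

V⁵⁺: 18 e⁻, Z=23, Sc³⁺: 18 e⁻, Z=21, Cl⁻: 18 e⁻, Z=17, Br⁻: 36 e⁻, Z=35, I⁻: 54 e⁻, Z=53. V⁵⁺ < Sc³⁺ (both 18 e⁻, Z=23>21); Sc³⁺ < Cl⁻ (both 18 e⁻, Z=21>17); Cl⁻ < Br⁻ (same group, 1 shell fewer); Br⁻ < I⁻ (same group, period 4 vs 5).

V⁵⁺ < Sc³⁺ < Cl⁻ < Br⁻ < I⁻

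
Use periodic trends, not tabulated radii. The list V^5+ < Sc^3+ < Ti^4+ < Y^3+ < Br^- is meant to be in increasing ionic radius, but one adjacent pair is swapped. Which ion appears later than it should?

Scanning neighbour by neighbour, only Sc^3+/Ti^4+ violates a trend: Ti^4+ and Sc^3+ share 18 electrons; the higher nuclear charge on Ti (Z=22) contracts it more, so Ti^4+ < Sc^3+. That makes Ti^4+ the one sitting a position late relative to where it belongs.

Ti^4+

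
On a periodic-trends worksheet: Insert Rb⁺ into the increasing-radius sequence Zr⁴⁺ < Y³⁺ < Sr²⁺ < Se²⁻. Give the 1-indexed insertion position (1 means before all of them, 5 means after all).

4

All of these have 36 electrons (isoelectronic). With the same electron cloud, the ion with the most protons pulls it in tightest. Nuclear charges: Zr⁴⁺ (Z=40), Y³⁺ (Z=39), Sr²⁺ (Z=38), Rb⁺ (Z=37), Se²⁻ (Z=34). Highest Z is smallest.
Putting Rb⁺ in gives Zr⁴⁺ < Y³⁺ < Sr²⁺ < Rb⁺ < Se²⁻; it lands at slot 4.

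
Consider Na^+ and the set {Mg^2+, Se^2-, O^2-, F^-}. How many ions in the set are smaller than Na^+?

Mg^2+ (Z=12, 10 e⁻), Na^+ (Z=11, 10 e⁻), F^- (Z=9, 10 e⁻), O^2- (Z=8, 10 e⁻), Se^2- (Z=34, 36 e⁻). Mg^2+ < Na^+ (isoelectronic, higher Z=12 is smaller); Na^+ < F^- (isoelectronic, higher Z=11 is smaller); F^- < O^2- (both 10 e⁻, Z=9>8); O^2- < Se^2- (same group, 2 shells fewer).
Relative to Na^+, the ions that are smaller are Mg^2+. So 1 is smaller.

1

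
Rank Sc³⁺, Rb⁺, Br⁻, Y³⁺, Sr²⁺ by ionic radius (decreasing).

Electron counts and nuclear charges: Sc³⁺: 18 e⁻, Z=21, Y³⁺: 36 e⁻, Z=39, Sr²⁺: 36 e⁻, Z=38, Rb⁺: 36 e⁻, Z=37, Br⁻: 36 e⁻, Z=35. Sc³⁺ < Y³⁺ (same group, 1 shell fewer); Y³⁺ < Sr²⁺ (both 36 e⁻, Z=39>38); Sr²⁺ < Rb⁺ (isoelectronic, higher Z=38 is smaller); Rb⁺ < Br⁻ (both 36 e⁻, Z=37>35).

Br⁻ > Rb⁺ > Sr²⁺ > Y³⁺ > Sc³⁺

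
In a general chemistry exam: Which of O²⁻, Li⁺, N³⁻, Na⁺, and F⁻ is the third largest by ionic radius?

F⁻

Work out protons and electrons: Li⁺: 2 e⁻, Z=3, Na⁺: 10 e⁻, Z=11, F⁻: 10 e⁻, Z=9, O²⁻: 10 e⁻, Z=8, N³⁻: 10 e⁻, Z=7. Li⁺ < Na⁺ (same group, 1 shell fewer); Na⁺ < F⁻ (both 10 e⁻, Z=11>9); F⁻ < O²⁻ (isoelectronic, higher Z=9 is smaller); O²⁻ < N³⁻ (isoelectronic, higher Z=8 is smaller).
Full ascending order: Li⁺ < Na⁺ < F⁻ < O²⁻ < N³⁻. Counting from the largest, position 3 is F⁻.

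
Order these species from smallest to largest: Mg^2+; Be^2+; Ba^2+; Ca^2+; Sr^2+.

Same group, same charge. Going down the group adds an extra shell of electrons, so the ion gets larger: Be^2+ is highest in the group and smallest.

Be^2+ < Mg^2+ < Ca^2+ < Sr^2+ < Ba^2+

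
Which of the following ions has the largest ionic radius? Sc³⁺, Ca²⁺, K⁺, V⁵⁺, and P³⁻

P³⁻

Each ion has 18 electrons. The ranking follows nuclear charge in reverse — greater Z gives a smaller radius. V⁵⁺ (Z=23), Sc³⁺ (Z=21), Ca²⁺ (Z=20), K⁺ (Z=19), P³⁻ (Z=15).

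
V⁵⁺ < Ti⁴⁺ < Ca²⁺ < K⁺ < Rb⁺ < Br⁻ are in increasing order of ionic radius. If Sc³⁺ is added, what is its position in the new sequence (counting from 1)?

Work out protons and electrons: V⁵⁺ (Z=23, 18 e⁻), Ti⁴⁺ (Z=22, 18 e⁻), Sc³⁺ (Z=21, 18 e⁻), Ca²⁺ (Z=20, 18 e⁻), K⁺ (Z=19, 18 e⁻), Rb⁺ (Z=37, 36 e⁻), Br⁻ (Z=35, 36 e⁻). V⁵⁺ < Ti⁴⁺ (both 18 e⁻, Z=23>22); Ti⁴⁺ < Sc³⁺ (both 18 e⁻, Z=22>21); Sc³⁺ < Ca²⁺ (isoelectronic, higher Z=21 is smaller); Ca²⁺ < K⁺ (isoelectronic, higher Z=20 is smaller); K⁺ < Rb⁺ (same group, period 4 vs 5); Rb⁺ < Br⁻ (both 36 e⁻, Z=37>35).
Merged order: V⁵⁺ < Ti⁴⁺ < Sc³⁺ < Ca²⁺ < K⁺ < Rb⁺ < Br⁻ — Sc³⁺ is number 3.

3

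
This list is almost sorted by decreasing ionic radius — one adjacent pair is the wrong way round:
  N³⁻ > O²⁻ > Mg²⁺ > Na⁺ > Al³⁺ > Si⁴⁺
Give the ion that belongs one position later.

The pair Mg²⁺, Na⁺ is the wrong way round — they are isoelectronic (10 e⁻) and Mg has more protons than Na (12 vs 11), making Mg²⁺ smaller. All other adjacent pairs agree with periodic trends, so Mg²⁺ is the misplaced ion.

Mg²⁺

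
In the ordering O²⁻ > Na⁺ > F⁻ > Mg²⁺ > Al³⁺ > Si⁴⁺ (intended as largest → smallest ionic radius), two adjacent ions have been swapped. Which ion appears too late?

F⁻

Compare adjacent ions: both have 10 electrons but Z(Na)=11 > Z(F)=9, so Na⁺ should be the smaller of the two — yet in this decreasing list Na⁺ sits before F⁻. Nothing else is reversed, so F⁻ should move one place to the left.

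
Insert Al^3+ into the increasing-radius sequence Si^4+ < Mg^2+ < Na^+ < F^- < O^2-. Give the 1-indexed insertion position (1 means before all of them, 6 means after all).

2

Isoelectronic series (10 e⁻ each). Size is set by nuclear charge: more protons means a smaller ion. Si^4+ (Z=14), Al^3+ (Z=13), Mg^2+ (Z=12), Na^+ (Z=11), F^- (Z=9), O^2- (Z=8).
The complete sequence is Si^4+ < Al^3+ < Mg^2+ < Na^+ < F^- < O^2-. Al^3+ sits at position 2.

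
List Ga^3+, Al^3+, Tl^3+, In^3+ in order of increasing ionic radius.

Al^3+ < Ga^3+ < In^3+ < Tl^3+

Same group, same charge. Going down the group adds an extra shell of electrons, so the ion gets larger: Al^3+ is highest in the group and smallest.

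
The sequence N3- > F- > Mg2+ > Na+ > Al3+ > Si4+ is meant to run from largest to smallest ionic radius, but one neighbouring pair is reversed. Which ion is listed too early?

Mg2+

Scanning neighbour by neighbour, only Mg2+/Na+ violates a trend: they are isoelectronic (10 e⁻) and Mg has more protons than Na (12 vs 11), making Mg2+ smaller. That makes Mg2+ the one sitting a position early relative to where it belongs.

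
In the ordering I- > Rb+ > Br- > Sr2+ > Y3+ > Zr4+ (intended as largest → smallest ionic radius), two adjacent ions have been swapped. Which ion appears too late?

Br-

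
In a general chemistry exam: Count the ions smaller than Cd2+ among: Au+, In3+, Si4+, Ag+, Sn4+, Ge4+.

4

Tabulating Z and e⁻: Si4+ (Z=14, 10 e⁻), Ge4+ (Z=32, 28 e⁻), Sn4+ (Z=50, 46 e⁻), In3+ (Z=49, 46 e⁻), Cd2+ (Z=48, 46 e⁻), Ag+ (Z=47, 46 e⁻), Au+ (Z=79, 78 e⁻). Si4+ < Ge4+ (same group, period 3 vs 4); Ge4+ < Sn4+ (same group, period 4 vs 5); Sn4+ < In3+ (isoelectronic, higher Z=50 is smaller); In3+ < Cd2+ (both 46 e⁻, Z=49>48); Cd2+ < Ag+ (isoelectronic, higher Z=48 is smaller); Ag+ < Au+ (same group, 1 shell fewer).
Relative to Cd2+, the ions that are smaller are Si4+, Ge4+, Sn4+, In3+. Count: 4.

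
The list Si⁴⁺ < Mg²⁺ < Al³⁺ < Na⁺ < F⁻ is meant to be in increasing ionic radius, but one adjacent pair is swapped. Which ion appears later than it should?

Al³⁺

Check each adjacent pair. Mg²⁺ and Al³⁺ are reversed: both have 10 electrons but Z(Al)=13 > Z(Mg)=12, so Al³⁺ should be the smaller of the two. No other neighbouring pair contradicts the periodic trends, so Al³⁺ is the ion listed too late.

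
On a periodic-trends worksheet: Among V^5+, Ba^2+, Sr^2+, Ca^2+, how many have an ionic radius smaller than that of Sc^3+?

1

Work out protons and electrons: V^5+ has 18 e⁻ (Z=23), Sc^3+ has 18 e⁻ (Z=21), Ca^2+ has 18 e⁻ (Z=20), Sr^2+ has 36 e⁻ (Z=38), Ba^2+ has 54 e⁻ (Z=56). V^5+ < Sc^3+ (both 18 e⁻, Z=23>21); Sc^3+ < Ca^2+ (both 18 e⁻, Z=21>20); Ca^2+ < Sr^2+ (same group, period 4 vs 5); Sr^2+ < Ba^2+ (same group, period 5 vs 6).
Relative to Sc^3+, the ions that are smaller are V^5+. Count: 1.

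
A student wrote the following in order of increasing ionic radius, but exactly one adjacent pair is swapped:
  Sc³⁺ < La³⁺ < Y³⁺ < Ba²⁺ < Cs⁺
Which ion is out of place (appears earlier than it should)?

Compare adjacent ions: Y³⁺ and La³⁺ are in one column with the same charge; the lighter period-5 ion has one fewer shell and is smaller — yet in this increasing list La³⁺ sits before Y³⁺. Nothing else is reversed, so La³⁺ should move one place to the right.

La³⁺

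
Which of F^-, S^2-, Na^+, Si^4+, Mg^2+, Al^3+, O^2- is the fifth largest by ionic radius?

Tabulating Z and e⁻: Si^4+ has 10 e⁻ (Z=14), Al^3+ has 10 e⁻ (Z=13), Mg^2+ has 10 e⁻ (Z=12), Na^+ has 10 e⁻ (Z=11), F^- has 10 e⁻ (Z=9), O^2- has 10 e⁻ (Z=8), S^2- has 18 e⁻ (Z=16). Si^4+ < Al^3+ (both 10 e⁻, Z=14>13); Al^3+ < Mg^2+ (isoelectronic, higher Z=13 is smaller); Mg^2+ < Na^+ (both 10 e⁻, Z=12>11); Na^+ < F^- (isoelectronic, higher Z=11 is smaller); F^- < O^2- (both 10 e⁻, Z=9>8); O^2- < S^2- (same group, 1 shell fewer).
Ordering: Si^4+ < Al^3+ < Mg^2+ < Na^+ < F^- < O^2- < S^2-. The fifth largest is Mg^2+.

Mg^2+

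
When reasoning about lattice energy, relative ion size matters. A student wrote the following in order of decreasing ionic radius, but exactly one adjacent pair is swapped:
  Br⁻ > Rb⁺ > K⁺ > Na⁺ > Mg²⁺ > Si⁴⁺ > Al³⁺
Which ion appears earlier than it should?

Si⁴⁺

Check each adjacent pair. Si⁴⁺ and Al³⁺ are reversed: Si⁴⁺ and Al³⁺ share 10 electrons; the higher nuclear charge on Si (Z=14) contracts it more, so Si⁴⁺ < Al³⁺. No other neighbouring pair contradicts the periodic trends, so Si⁴⁺ is the ion listed too early.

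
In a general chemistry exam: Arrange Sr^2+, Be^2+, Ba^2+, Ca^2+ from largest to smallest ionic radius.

All are in the same group with charge +2. Radius grows down the group as n (the outermost shell) increases.

Ba^2+ > Sr^2+ > Ca^2+ > Be^2+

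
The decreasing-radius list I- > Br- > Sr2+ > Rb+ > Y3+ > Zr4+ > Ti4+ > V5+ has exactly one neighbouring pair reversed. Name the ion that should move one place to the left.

Rb+

Scanning neighbour by neighbour, only Sr2+/Rb+ violates a trend: Sr2+ and Rb+ share 36 electrons; the higher nuclear charge on Sr (Z=38) contracts it more, so Sr2+ < Rb+. That makes Rb+ the one sitting a position late relative to where it belongs.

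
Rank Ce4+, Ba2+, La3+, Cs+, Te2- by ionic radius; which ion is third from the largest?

Ba2+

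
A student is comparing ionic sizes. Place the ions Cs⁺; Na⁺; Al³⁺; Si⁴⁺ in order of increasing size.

Si⁴⁺ < Al³⁺ < Na⁺ < Cs⁺

Si⁴⁺ (Z=14, 10 e⁻), Al³⁺ (Z=13, 10 e⁻), Na⁺ (Z=11, 10 e⁻), Cs⁺ (Z=55, 54 e⁻). Si⁴⁺ < Al³⁺ (isoelectronic, higher Z=14 is smaller); Al³⁺ < Na⁺ (isoelectronic, higher Z=13 is smaller); Na⁺ < Cs⁺ (same group, 3 shells fewer).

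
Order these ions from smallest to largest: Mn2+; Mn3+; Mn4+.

Mn4+ < Mn3+ < Mn2+

These are all Mn ions. Removing more electrons (higher positive charge) pulls the remaining electrons in closer, so Mn4+ is smallest and Mn2+ is largest.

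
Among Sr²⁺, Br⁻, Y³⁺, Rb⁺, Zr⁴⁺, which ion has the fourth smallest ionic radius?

Rb⁺

These species are isoelectronic with 36 electrons. The only difference is the number of protons: Zr⁴⁺ (Z=40), Y³⁺ (Z=39), Sr²⁺ (Z=38), Rb⁺ (Z=37), Br⁻ (Z=35). The strongest nuclear pull (Zr⁴⁺) gives the smallest ion.
Ordering: Zr⁴⁺ < Y³⁺ < Sr²⁺ < Rb⁺ < Br⁻. The fourth smallest is Rb⁺.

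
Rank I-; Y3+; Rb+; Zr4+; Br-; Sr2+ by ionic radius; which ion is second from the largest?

Br-

First list Z and electron count for each: Zr4+: 36 e⁻, Z=40, Y3+: 36 e⁻, Z=39, Sr2+: 36 e⁻, Z=38, Rb+: 36 e⁻, Z=37, Br-: 36 e⁻, Z=35, I-: 54 e⁻, Z=53. Zr4+ < Y3+ (isoelectronic, higher Z=40 is smaller); Y3+ < Sr2+ (both 36 e⁻, Z=39>38); Sr2+ < Rb+ (isoelectronic, higher Z=38 is smaller); Rb+ < Br- (isoelectronic, higher Z=37 is smaller); Br- < I- (same group, 1 shell fewer).
That gives Zr4+ < Y3+ < Sr2+ < Rb+ < Br- < I-. From the largest end, number 2 is Br-.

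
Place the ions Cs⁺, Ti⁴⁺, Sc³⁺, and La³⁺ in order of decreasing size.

Cs⁺ > La³⁺ > Sc³⁺ > Ti⁴⁺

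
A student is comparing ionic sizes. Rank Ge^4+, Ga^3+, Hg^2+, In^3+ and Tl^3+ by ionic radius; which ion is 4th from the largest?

Tabulating Z and e⁻: Ge^4+ (Z=32, 28 e⁻), Ga^3+ (Z=31, 28 e⁻), In^3+ (Z=49, 46 e⁻), Tl^3+ (Z=81, 78 e⁻), Hg^2+ (Z=80, 78 e⁻). Ge^4+ < Ga^3+ (isoelectronic, higher Z=32 is smaller); Ga^3+ < In^3+ (same group, 1 shell fewer); In^3+ < Tl^3+ (same group, 1 shell fewer); Tl^3+ < Hg^2+ (isoelectronic, higher Z=81 is smaller).
Ordering: Ge^4+ < Ga^3+ < In^3+ < Tl^3+ < Hg^2+. The 4th largest is Ga^3+.

Ga^3+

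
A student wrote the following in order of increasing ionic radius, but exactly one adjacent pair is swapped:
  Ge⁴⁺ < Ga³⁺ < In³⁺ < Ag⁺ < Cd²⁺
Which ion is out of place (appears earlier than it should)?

Ag⁺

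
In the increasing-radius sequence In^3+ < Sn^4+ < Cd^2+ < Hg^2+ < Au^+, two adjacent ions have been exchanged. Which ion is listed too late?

Scanning neighbour by neighbour, only In^3+/Sn^4+ violates a trend: they are isoelectronic (46 e⁻) and Sn has more protons than In (50 vs 49), making Sn^4+ smaller. That makes Sn^4+ the one sitting a position late relative to where it belongs.

Sn^4+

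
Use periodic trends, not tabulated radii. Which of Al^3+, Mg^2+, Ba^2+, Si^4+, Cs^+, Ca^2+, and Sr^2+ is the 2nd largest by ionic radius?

Si^4+ (Z=14, 10 e⁻), Al^3+ (Z=13, 10 e⁻), Mg^2+ (Z=12, 10 e⁻), Ca^2+ (Z=20, 18 e⁻), Sr^2+ (Z=38, 36 e⁻), Ba^2+ (Z=56, 54 e⁻), Cs^+ (Z=55, 54 e⁻). Si^4+ < Al^3+ (both 10 e⁻, Z=14>13); Al^3+ < Mg^2+ (isoelectronic, higher Z=13 is smaller); Mg^2+ < Ca^2+ (same group, 1 shell fewer); Ca^2+ < Sr^2+ (same group, period 4 vs 5); Sr^2+ < Ba^2+ (same group, period 5 vs 6); Ba^2+ < Cs^+ (both 54 e⁻, Z=56>55).
Ordering: Si^4+ < Al^3+ < Mg^2+ < Ca^2+ < Sr^2+ < Ba^2+ < Cs^+. The 2nd largest is Ba^2+.

Ba^2+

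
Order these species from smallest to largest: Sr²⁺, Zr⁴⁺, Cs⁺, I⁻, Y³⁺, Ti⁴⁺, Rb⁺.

Tabulating Z and e⁻: Ti⁴⁺ has 18 e⁻ (Z=22), Zr⁴⁺ has 36 e⁻ (Z=40), Y³⁺ has 36 e⁻ (Z=39), Sr²⁺ has 36 e⁻ (Z=38), Rb⁺ has 36 e⁻ (Z=37), Cs⁺ has 54 e⁻ (Z=55), I⁻ has 54 e⁻ (Z=53). Ti⁴⁺ < Zr⁴⁺ (same group, 1 shell fewer); Zr⁴⁺ < Y³⁺ (both 36 e⁻, Z=40>39); Y³⁺ < Sr²⁺ (isoelectronic, higher Z=39 is smaller); Sr²⁺ < Rb⁺ (both 36 e⁻, Z=38>37); Rb⁺ < Cs⁺ (same group, 1 shell fewer); Cs⁺ < I⁻ (both 54 e⁻, Z=55>53).

Ti⁴⁺ < Zr⁴⁺ < Y³⁺ < Sr²⁺ < Rb⁺ < Cs⁺ < I⁻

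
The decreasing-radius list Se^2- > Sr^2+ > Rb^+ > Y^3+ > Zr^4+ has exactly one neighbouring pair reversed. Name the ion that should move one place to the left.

Rb^+

The pair Sr^2+, Rb^+ is the wrong way round — Sr^2+ and Rb^+ share 36 electrons; the higher nuclear charge on Sr (Z=38) contracts it more, so Sr^2+ < Rb^+. All other adjacent pairs agree with periodic trends, so Rb^+ is the misplaced ion.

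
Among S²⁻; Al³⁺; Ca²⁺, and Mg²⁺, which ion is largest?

S²⁻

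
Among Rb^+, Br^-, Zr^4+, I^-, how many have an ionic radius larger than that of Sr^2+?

Tabulating Z and e⁻: Zr^4+ (Z=40, 36 e⁻), Sr^2+ (Z=38, 36 e⁻), Rb^+ (Z=37, 36 e⁻), Br^- (Z=35, 36 e⁻), I^- (Z=53, 54 e⁻). Zr^4+ < Sr^2+ (both 36 e⁻, Z=40>38); Sr^2+ < Rb^+ (isoelectronic, higher Z=38 is smaller); Rb^+ < Br^- (isoelectronic, higher Z=37 is smaller); Br^- < I^- (same group, period 4 vs 5).
Placing each against Sr^2+: smaller — Zr^4+; larger — Rb^+, Br^-, I^-. That's 3.

3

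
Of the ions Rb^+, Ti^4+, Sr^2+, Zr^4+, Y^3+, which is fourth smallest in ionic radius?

Sr^2+

Ti^4+ (Z=22, 18 e⁻), Zr^4+ (Z=40, 36 e⁻), Y^3+ (Z=39, 36 e⁻), Sr^2+ (Z=38, 36 e⁻), Rb^+ (Z=37, 36 e⁻). Ti^4+ < Zr^4+ (same group, 1 shell fewer); Zr^4+ < Y^3+ (isoelectronic, higher Z=40 is smaller); Y^3+ < Sr^2+ (both 36 e⁻, Z=39>38); Sr^2+ < Rb^+ (isoelectronic, higher Z=38 is smaller).
Ordering: Ti^4+ < Zr^4+ < Y^3+ < Sr^2+ < Rb^+. The fourth smallest is Sr^2+.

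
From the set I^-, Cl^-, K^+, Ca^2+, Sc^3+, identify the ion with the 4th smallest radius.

Tabulating Z and e⁻: Sc^3+ has 18 e⁻ (Z=21), Ca^2+ has 18 e⁻ (Z=20), K^+ has 18 e⁻ (Z=19), Cl^- has 18 e⁻ (Z=17), I^- has 54 e⁻ (Z=53). Sc^3+ < Ca^2+ (both 18 e⁻, Z=21>20); Ca^2+ < K^+ (both 18 e⁻, Z=20>19); K^+ < Cl^- (both 18 e⁻, Z=19>17); Cl^- < I^- (same group, period 3 vs 5).
Full ascending order: Sc^3+ < Ca^2+ < K^+ < Cl^- < I^-. Counting from the smallest, position 4 is Cl^-.

Cl^-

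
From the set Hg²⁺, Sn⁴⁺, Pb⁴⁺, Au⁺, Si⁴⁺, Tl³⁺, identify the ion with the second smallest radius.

Sn⁴⁺

Work out protons and electrons: Si⁴⁺: 10 e⁻, Z=14, Sn⁴⁺: 46 e⁻, Z=50, Pb⁴⁺: 78 e⁻, Z=82, Tl³⁺: 78 e⁻, Z=81, Hg²⁺: 78 e⁻, Z=80, Au⁺: 78 e⁻, Z=79. Si⁴⁺ < Sn⁴⁺ (same group, 2 shells fewer); Sn⁴⁺ < Pb⁴⁺ (same group, 1 shell fewer); Pb⁴⁺ < Tl³⁺ (isoelectronic, higher Z=82 is smaller); Tl³⁺ < Hg²⁺ (isoelectronic, higher Z=81 is smaller); Hg²⁺ < Au⁺ (both 78 e⁻, Z=80>79).
So the order is Si⁴⁺ < Sn⁴⁺ < Pb⁴⁺ < Tl³⁺ < Hg²⁺ < Au⁺; the 2nd-smallest ion is Sn⁴⁺.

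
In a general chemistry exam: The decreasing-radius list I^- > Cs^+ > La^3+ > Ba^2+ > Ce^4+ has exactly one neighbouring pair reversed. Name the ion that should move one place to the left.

Ba^2+

The pair La^3+, Ba^2+ is the wrong way round — both have 54 electrons but Z(La)=57 > Z(Ba)=56, so La^3+ should be the smaller of the two. All other adjacent pairs agree with periodic trends, so Ba^2+ is the misplaced ion.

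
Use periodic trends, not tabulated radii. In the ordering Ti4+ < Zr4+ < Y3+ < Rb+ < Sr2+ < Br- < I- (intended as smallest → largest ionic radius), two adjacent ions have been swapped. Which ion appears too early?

Check each adjacent pair. Rb+ and Sr2+ are reversed: they are isoelectronic (36 e⁻) and Sr has more protons than Rb (38 vs 37), making Sr2+ smaller. No other neighbouring pair contradicts the periodic trends, so Rb+ is the ion listed too early.

Rb+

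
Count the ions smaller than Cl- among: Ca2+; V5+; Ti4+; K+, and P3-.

4

Isoelectronic series (18 e⁻ each). Size is set by nuclear charge: more protons means a smaller ion. V5+ (Z=23), Ti4+ (Z=22), Ca2+ (Z=20), K+ (Z=19), Cl- (Z=17), P3- (Z=15).
Overall: V5+ < Ti4+ < Ca2+ < K+ < Cl- < P3-. Cl- has 4 below it and 1 above. Count: 4.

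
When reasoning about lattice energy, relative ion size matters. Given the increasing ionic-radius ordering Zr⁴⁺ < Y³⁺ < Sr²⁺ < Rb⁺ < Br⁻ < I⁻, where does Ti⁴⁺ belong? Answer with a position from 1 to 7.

1

Ti⁴⁺ (Z=22, 18 e⁻), Zr⁴⁺ (Z=40, 36 e⁻), Y³⁺ (Z=39, 36 e⁻), Sr²⁺ (Z=38, 36 e⁻), Rb⁺ (Z=37, 36 e⁻), Br⁻ (Z=35, 36 e⁻), I⁻ (Z=53, 54 e⁻). Ti⁴⁺ < Zr⁴⁺ (same group, period 4 vs 5); Zr⁴⁺ < Y³⁺ (both 36 e⁻, Z=40>39); Y³⁺ < Sr²⁺ (both 36 e⁻, Z=39>38); Sr²⁺ < Rb⁺ (both 36 e⁻, Z=38>37); Rb⁺ < Br⁻ (isoelectronic, higher Z=37 is smaller); Br⁻ < I⁻ (same group, period 4 vs 5).
Merged order: Ti⁴⁺ < Zr⁴⁺ < Y³⁺ < Sr²⁺ < Rb⁺ < Br⁻ < I⁻ — Ti⁴⁺ is number 1.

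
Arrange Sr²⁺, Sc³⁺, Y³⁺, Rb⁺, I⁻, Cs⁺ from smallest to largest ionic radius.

Sc³⁺ < Y³⁺ < Sr²⁺ < Rb⁺ < Cs⁺ < I⁻

Tabulating Z and e⁻: Sc³⁺ (Z=21, 18 e⁻), Y³⁺ (Z=39, 36 e⁻), Sr²⁺ (Z=38, 36 e⁻), Rb⁺ (Z=37, 36 e⁻), Cs⁺ (Z=55, 54 e⁻), I⁻ (Z=53, 54 e⁻). Sc³⁺ < Y³⁺ (same group, period 4 vs 5); Y³⁺ < Sr²⁺ (both 36 e⁻, Z=39>38); Sr²⁺ < Rb⁺ (both 36 e⁻, Z=38>37); Rb⁺ < Cs⁺ (same group, period 5 vs 6); Cs⁺ < I⁻ (both 54 e⁻, Z=55>53).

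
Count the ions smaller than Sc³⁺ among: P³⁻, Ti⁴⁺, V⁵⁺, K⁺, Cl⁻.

2

These species are isoelectronic with 18 electrons. The only difference is the number of protons: V⁵⁺ (Z=23), Ti⁴⁺ (Z=22), Sc³⁺ (Z=21), K⁺ (Z=19), Cl⁻ (Z=17), P³⁻ (Z=15). The strongest nuclear pull (V⁵⁺) gives the smallest ion.
Overall: V⁵⁺ < Ti⁴⁺ < Sc³⁺ < K⁺ < Cl⁻ < P³⁻. Sc³⁺ has 2 below it and 3 above. So 2 are smaller.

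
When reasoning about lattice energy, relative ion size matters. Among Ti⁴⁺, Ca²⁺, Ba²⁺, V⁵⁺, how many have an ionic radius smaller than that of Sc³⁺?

2

Work out protons and electrons: V⁵⁺ (Z=23, 18 e⁻), Ti⁴⁺ (Z=22, 18 e⁻), Sc³⁺ (Z=21, 18 e⁻), Ca²⁺ (Z=20, 18 e⁻), Ba²⁺ (Z=56, 54 e⁻). V⁵⁺ < Ti⁴⁺ (isoelectronic, higher Z=23 is smaller); Ti⁴⁺ < Sc³⁺ (isoelectronic, higher Z=22 is smaller); Sc³⁺ < Ca²⁺ (isoelectronic, higher Z=21 is smaller); Ca²⁺ < Ba²⁺ (same group, period 4 vs 6).
Placing each against Sc³⁺: smaller — V⁵⁺, Ti⁴⁺; larger — Ca²⁺, Ba²⁺. That's 2.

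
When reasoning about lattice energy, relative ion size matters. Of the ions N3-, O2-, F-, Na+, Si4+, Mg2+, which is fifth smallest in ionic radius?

Each ion has 10 electrons. The ranking follows nuclear charge in reverse — greater Z gives a smaller radius. Si4+ (Z=14), Mg2+ (Z=12), Na+ (Z=11), F- (Z=9), O2- (Z=8), N3- (Z=7).
Full ascending order: Si4+ < Mg2+ < Na+ < F- < O2- < N3-. Counting from the smallest, position 5 is O2-.

O2-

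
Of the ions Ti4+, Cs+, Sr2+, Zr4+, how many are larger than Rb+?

1

Electron counts and nuclear charges: Ti4+ (Z=22, 18 e⁻), Zr4+ (Z=40, 36 e⁻), Sr2+ (Z=38, 36 e⁻), Rb+ (Z=37, 36 e⁻), Cs+ (Z=55, 54 e⁻). Ti4+ < Zr4+ (same group, 1 shell fewer); Zr4+ < Sr2+ (isoelectronic, higher Z=40 is smaller); Sr2+ < Rb+ (isoelectronic, higher Z=38 is smaller); Rb+ < Cs+ (same group, period 5 vs 6).
Placing each against Rb+: smaller — Ti4+, Zr4+, Sr2+; larger — Cs+. That's 1.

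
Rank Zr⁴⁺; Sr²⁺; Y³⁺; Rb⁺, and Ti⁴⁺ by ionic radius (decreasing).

Rb⁺ > Sr²⁺ > Y³⁺ > Zr⁴⁺ > Ti⁴⁺

Work out protons and electrons: Ti⁴⁺: 18 e⁻, Z=22, Zr⁴⁺: 36 e⁻, Z=40, Y³⁺: 36 e⁻, Z=39, Sr²⁺: 36 e⁻, Z=38, Rb⁺: 36 e⁻, Z=37. Ti⁴⁺ < Zr⁴⁺ (same group, period 4 vs 5); Zr⁴⁺ < Y³⁺ (isoelectronic, higher Z=40 is smaller); Y³⁺ < Sr²⁺ (isoelectronic, higher Z=39 is smaller); Sr²⁺ < Rb⁺ (isoelectronic, higher Z=38 is smaller).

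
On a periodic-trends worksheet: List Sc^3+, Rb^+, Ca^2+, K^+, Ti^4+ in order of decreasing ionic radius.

Rb^+ > K^+ > Ca^2+ > Sc^3+ > Ti^4+

Tabulating Z and e⁻: Ti^4+: 18 e⁻, Z=22, Sc^3+: 18 e⁻, Z=21, Ca^2+: 18 e⁻, Z=20, K^+: 18 e⁻, Z=19, Rb^+: 36 e⁻, Z=37. Ti^4+ < Sc^3+ (both 18 e⁻, Z=22>21); Sc^3+ < Ca^2+ (isoelectronic, higher Z=21 is smaller); Ca^2+ < K^+ (isoelectronic, higher Z=20 is smaller); K^+ < Rb^+ (same group, 1 shell fewer).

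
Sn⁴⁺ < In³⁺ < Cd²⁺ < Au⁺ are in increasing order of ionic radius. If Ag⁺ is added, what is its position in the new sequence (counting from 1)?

4

Sn⁴⁺ has 46 e⁻ (Z=50), In³⁺ has 46 e⁻ (Z=49), Cd²⁺ has 46 e⁻ (Z=48), Ag⁺ has 46 e⁻ (Z=47), Au⁺ has 78 e⁻ (Z=79). Sn⁴⁺ < In³⁺ (both 46 e⁻, Z=50>49); In³⁺ < Cd²⁺ (isoelectronic, higher Z=49 is smaller); Cd²⁺ < Ag⁺ (both 46 e⁻, Z=48>47); Ag⁺ < Au⁺ (same group, 1 shell fewer).
Putting Ag⁺ in gives Sn⁴⁺ < In³⁺ < Cd²⁺ < Ag⁺ < Au⁺; it lands at slot 4.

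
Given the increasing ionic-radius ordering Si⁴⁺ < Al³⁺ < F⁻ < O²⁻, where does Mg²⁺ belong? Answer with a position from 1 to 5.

3

These species are isoelectronic with 10 electrons. The only difference is the number of protons: Si⁴⁺ (Z=14), Al³⁺ (Z=13), Mg²⁺ (Z=12), F⁻ (Z=9), O²⁻ (Z=8). The strongest nuclear pull (Si⁴⁺) gives the smallest ion.
Merged order: Si⁴⁺ < Al³⁺ < Mg²⁺ < F⁻ < O²⁻ — Mg²⁺ is number 3.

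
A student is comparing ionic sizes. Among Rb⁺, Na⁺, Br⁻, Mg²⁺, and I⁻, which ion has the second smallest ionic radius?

Electron counts and nuclear charges: Mg²⁺ has 10 e⁻ (Z=12), Na⁺ has 10 e⁻ (Z=11), Rb⁺ has 36 e⁻ (Z=37), Br⁻ has 36 e⁻ (Z=35), I⁻ has 54 e⁻ (Z=53). Mg²⁺ < Na⁺ (both 10 e⁻, Z=12>11); Na⁺ < Rb⁺ (same group, 2 shells fewer); Rb⁺ < Br⁻ (isoelectronic, higher Z=37 is smaller); Br⁻ < I⁻ (same group, period 4 vs 5).
So the order is Mg²⁺ < Na⁺ < Rb⁺ < Br⁻ < I⁻; the 2nd-smallest ion is Na⁺.

Na⁺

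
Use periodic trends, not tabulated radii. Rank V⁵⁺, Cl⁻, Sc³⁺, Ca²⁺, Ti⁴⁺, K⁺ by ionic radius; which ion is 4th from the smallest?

Ca²⁺

These species are isoelectronic with 18 electrons. The only difference is the number of protons: V⁵⁺ (Z=23), Ti⁴⁺ (Z=22), Sc³⁺ (Z=21), Ca²⁺ (Z=20), K⁺ (Z=19), Cl⁻ (Z=17). The strongest nuclear pull (V⁵⁺) gives the smallest ion.
Full ascending order: V⁵⁺ < Ti⁴⁺ < Sc³⁺ < Ca²⁺ < K⁺ < Cl⁻. Counting from the smallest, position 4 is Ca²⁺.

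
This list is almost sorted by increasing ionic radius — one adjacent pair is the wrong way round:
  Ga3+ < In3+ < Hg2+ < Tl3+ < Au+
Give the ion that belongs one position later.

Hg2+

The pair Hg2+, Tl3+ is the wrong way round — Tl3+ and Hg2+ share 78 electrons; the higher nuclear charge on Tl (Z=81) contracts it more, so Tl3+ < Hg2+. All other adjacent pairs agree with periodic trends, so Hg2+ is the misplaced ion.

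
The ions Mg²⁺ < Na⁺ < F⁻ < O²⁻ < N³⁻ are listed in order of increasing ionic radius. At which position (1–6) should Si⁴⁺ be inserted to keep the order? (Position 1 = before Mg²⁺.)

1

Isoelectronic series (10 e⁻ each). Size is set by nuclear charge: more protons means a smaller ion. Si⁴⁺ (Z=14), Mg²⁺ (Z=12), Na⁺ (Z=11), F⁻ (Z=9), O²⁻ (Z=8), N³⁻ (Z=7).
With Si⁴⁺ included the full order is Si⁴⁺ < Mg²⁺ < Na⁺ < F⁻ < O²⁻ < N³⁻, so it takes position 1.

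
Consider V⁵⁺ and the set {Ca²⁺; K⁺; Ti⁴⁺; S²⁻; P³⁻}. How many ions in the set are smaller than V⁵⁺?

0

Isoelectronic series (18 e⁻ each). Size is set by nuclear charge: more protons means a smaller ion. V⁵⁺ (Z=23), Ti⁴⁺ (Z=22), Ca²⁺ (Z=20), K⁺ (Z=19), S²⁻ (Z=16), P³⁻ (Z=15).
Ordering all of them (including V⁵⁺) by radius gives V⁵⁺ < Ti⁴⁺ < Ca²⁺ < K⁺ < S²⁻ < P³⁻. So 0 are smaller.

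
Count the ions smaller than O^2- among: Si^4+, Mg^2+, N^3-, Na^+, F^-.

These species are isoelectronic with 10 electrons. The only difference is the number of protons: Si^4+ (Z=14), Mg^2+ (Z=12), Na^+ (Z=11), F^- (Z=9), O^2- (Z=8), N^3- (Z=7). The strongest nuclear pull (Si^4+) gives the smallest ion.
Placing each against O^2-: smaller — Si^4+, Mg^2+, Na^+, F^-; larger — N^3-. So 4 are smaller.

4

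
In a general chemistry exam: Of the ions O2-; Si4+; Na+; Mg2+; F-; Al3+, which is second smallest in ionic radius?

Al3+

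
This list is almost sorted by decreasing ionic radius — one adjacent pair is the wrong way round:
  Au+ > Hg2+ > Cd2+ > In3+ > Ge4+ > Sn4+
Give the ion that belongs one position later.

The pair Ge4+, Sn4+ is the wrong way round — Ge4+ and Sn4+ are in one column with the same charge; the lighter period-4 ion has one fewer shell and is smaller. All other adjacent pairs agree with periodic trends, so Ge4+ is the misplaced ion.

Ge4+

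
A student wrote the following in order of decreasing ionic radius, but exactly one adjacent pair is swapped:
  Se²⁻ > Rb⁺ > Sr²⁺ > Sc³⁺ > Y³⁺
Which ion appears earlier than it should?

Check each adjacent pair. Sc³⁺ and Y³⁺ are reversed: Sc³⁺ and Y³⁺ are in one column with the same charge; the lighter period-4 ion has one fewer shell and is smaller. No other neighbouring pair contradicts the periodic trends, so Sc³⁺ is the ion listed too early.

Sc³⁺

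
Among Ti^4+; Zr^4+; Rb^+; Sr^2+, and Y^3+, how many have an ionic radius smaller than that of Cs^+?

5

Tabulating Z and e⁻: Ti^4+ (Z=22, 18 e⁻), Zr^4+ (Z=40, 36 e⁻), Y^3+ (Z=39, 36 e⁻), Sr^2+ (Z=38, 36 e⁻), Rb^+ (Z=37, 36 e⁻), Cs^+ (Z=55, 54 e⁻). Ti^4+ < Zr^4+ (same group, period 4 vs 5); Zr^4+ < Y^3+ (isoelectronic, higher Z=40 is smaller); Y^3+ < Sr^2+ (isoelectronic, higher Z=39 is smaller); Sr^2+ < Rb^+ (isoelectronic, higher Z=38 is smaller); Rb^+ < Cs^+ (same group, period 5 vs 6).
Ordering all of them (including Cs^+) by radius gives Ti^4+ < Zr^4+ < Y^3+ < Sr^2+ < Rb^+ < Cs^+. That's 5.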